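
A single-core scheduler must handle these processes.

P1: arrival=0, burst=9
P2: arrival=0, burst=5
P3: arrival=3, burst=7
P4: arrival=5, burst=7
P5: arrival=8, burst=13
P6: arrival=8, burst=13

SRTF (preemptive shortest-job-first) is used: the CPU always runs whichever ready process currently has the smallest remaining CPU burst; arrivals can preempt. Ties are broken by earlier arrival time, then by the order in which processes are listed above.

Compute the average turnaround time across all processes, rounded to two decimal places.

Schedule: | P2 0-5 | P3 5-12 | P4 12-19 | P1 19-28 | P5 28-41 | P6 41-54 |
Completion: P1=28  P2=5  P3=12  P4=19  P5=41  P6=54
Turnaround times: P1=28, P2=5, P3=9, P4=14, P5=33, P6=46
Average turnaround = (28+5+9+14+33+46) / 6 = 135/6 = 22.50

22.50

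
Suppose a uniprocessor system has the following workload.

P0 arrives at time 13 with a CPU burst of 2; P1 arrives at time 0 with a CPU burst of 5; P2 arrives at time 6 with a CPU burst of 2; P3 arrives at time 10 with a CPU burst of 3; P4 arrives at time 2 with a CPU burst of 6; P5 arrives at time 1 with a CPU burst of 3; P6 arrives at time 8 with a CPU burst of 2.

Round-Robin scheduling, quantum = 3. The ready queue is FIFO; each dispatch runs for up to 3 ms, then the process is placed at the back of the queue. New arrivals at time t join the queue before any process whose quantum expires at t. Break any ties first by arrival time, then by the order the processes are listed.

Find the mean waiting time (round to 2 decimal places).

6.29

Schedule: | P1 0-3 | P5 3-6 | P4 6-9 | P1 9-11 | P2 11-13 | P6 13-15 | P4 15-18 | P3 18-21 | P0 21-23 |
Completion: P0=23  P1=11  P2=13  P3=21  P4=18  P5=6  P6=15
Waiting times: P0=8, P1=6, P2=5, P3=8, P4=10, P5=2, P6=5
Average waiting = (8+6+5+8+10+2+5) / 7 = 44/7 = 6.29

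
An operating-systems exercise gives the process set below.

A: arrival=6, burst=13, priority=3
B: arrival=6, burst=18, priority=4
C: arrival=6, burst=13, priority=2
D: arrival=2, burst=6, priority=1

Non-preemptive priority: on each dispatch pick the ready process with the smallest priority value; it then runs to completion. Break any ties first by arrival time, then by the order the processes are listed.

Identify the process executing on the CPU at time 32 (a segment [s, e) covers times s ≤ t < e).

Gantt: | idle 0-2 | D 2-8 | C 8-21 | A 21-34 | B 34-52 |
Completion: A=34  B=52  C=21  D=8
Turnaround (C−A): A=28  B=46  C=15  D=6

A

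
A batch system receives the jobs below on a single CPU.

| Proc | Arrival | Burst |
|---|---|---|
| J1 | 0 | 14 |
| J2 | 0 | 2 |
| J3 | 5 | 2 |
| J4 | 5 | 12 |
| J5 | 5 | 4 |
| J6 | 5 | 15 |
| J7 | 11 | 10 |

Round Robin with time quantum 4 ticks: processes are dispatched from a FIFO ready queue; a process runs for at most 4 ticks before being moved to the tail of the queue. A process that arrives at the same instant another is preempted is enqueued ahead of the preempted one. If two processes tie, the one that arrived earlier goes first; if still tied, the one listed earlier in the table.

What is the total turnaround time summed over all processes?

Timeline: | J1 0-4 | J2 4-6 | J1 6-10 | J3 10-12 | J4 12-16 | J5 16-20 | J6 20-24 | J1 24-28 | J7 28-32 | J4 32-36 | J6 36-40 | J1 40-42 | J7 42-46 | J4 46-50 | J6 50-54 | J7 54-56 | J6 56-59 |
Completion: J1=42  J2=6  J3=12  J4=50  J5=20  J6=59  J7=56
Turnaround = completion − arrival: J1=42, J2=6, J3=7, J4=45, J5=15, J6=54, J7=45
Total turnaround = 42 + 6 + 7 + 45 + 15 + 54 + 45 = 214

214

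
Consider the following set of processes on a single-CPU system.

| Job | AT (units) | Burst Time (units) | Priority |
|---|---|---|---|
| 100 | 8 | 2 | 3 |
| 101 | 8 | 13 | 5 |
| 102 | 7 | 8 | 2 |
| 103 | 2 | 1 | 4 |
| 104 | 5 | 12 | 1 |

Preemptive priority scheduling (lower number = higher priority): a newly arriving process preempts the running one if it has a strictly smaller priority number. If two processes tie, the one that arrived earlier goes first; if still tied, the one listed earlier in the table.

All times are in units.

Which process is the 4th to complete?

100

Timeline: | idle 0-2 | 103 2-3 | idle 3-5 | 104 5-17 | 102 17-25 | 100 25-27 | 101 27-40 |
Completion: 100=27  101=40  102=25  103=3  104=17
Turnaround (C−A): 100=19  101=32  102=18  103=1  104=12
Finish order: 103 → 104 → 102 → 100 → 101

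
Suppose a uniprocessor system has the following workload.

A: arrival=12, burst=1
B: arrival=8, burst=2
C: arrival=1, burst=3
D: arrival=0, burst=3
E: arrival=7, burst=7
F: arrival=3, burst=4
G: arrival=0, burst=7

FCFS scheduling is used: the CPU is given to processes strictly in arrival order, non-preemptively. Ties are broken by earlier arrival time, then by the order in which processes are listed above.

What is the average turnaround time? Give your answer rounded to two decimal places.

Timeline: | D 0-3 | G 3-10 | C 10-13 | F 13-17 | E 17-24 | B 24-26 | A 26-27 |
Completion: A=27  B=26  C=13  D=3  E=24  F=17  G=10
Turnaround (C−A): A=15  B=18  C=12  D=3  E=17  F=14  G=10
Turnaround times: A=15, B=18, C=12, D=3, E=17, F=14, G=10
Average turnaround = (15+18+12+3+17+14+10) / 7 = 89/7 = 12.71

12.71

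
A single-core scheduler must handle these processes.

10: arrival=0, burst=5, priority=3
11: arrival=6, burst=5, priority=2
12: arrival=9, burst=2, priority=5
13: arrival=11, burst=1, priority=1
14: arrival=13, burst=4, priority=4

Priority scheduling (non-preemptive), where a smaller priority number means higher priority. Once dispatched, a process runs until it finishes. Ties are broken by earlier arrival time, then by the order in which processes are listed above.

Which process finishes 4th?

Schedule: | 10 0-5 | idle 5-6 | 11 6-11 | 13 11-12 | 12 12-14 | 14 14-18 |
Completion: 10=5  11=11  12=14  13=12  14=18
Finish order: 10 → 11 → 13 → 12 → 14

12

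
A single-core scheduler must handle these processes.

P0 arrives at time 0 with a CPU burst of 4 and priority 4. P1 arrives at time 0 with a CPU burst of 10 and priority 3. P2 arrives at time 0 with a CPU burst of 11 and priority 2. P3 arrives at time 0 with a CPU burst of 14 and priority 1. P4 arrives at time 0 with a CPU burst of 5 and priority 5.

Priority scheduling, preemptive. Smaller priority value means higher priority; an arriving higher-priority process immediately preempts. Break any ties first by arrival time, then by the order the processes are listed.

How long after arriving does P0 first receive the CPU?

Schedule: | P3 0-14 | P2 14-25 | P1 25-35 | P0 35-39 | P4 39-44 |
Completion: P0=39  P1=35  P2=25  P3=14  P4=44
Turnaround (C−A): P0=39  P1=35  P2=25  P3=14  P4=44
Response(P0) = first start − arrival = 35 − 0 = 35

35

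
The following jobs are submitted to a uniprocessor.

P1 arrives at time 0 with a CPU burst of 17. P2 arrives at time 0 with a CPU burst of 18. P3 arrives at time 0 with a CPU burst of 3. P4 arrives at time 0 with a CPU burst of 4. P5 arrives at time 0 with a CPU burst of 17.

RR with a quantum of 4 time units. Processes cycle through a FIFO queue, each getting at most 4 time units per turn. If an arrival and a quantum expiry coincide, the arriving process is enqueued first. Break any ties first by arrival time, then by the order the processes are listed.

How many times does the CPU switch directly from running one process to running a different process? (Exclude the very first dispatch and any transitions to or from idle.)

16

Schedule: | P1 0-4 | P2 4-8 | P3 8-11 | P4 11-15 | P5 15-19 | P1 19-23 | P2 23-27 | P5 27-31 | P1 31-35 | P2 35-39 | P5 39-43 | P1 43-47 | P2 47-51 | P5 51-55 | P1 55-56 | P2 56-58 | P5 58-59 |
Completion: P1=56  P2=58  P3=11  P4=15  P5=59
Turnaround (C−A): P1=56  P2=58  P3=11  P4=15  P5=59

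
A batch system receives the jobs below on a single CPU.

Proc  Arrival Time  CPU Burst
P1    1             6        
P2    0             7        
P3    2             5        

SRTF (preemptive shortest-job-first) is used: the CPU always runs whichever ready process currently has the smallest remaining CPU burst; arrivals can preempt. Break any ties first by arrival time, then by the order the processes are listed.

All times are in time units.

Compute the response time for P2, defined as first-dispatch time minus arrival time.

Schedule: | P2 0-7 | P3 7-12 | P1 12-18 |
Completion: P1=18  P2=7  P3=12
Turnaround (C−A): P1=17  P2=7  P3=10
Response(P2) = first start − arrival = 0 − 0 = 0

0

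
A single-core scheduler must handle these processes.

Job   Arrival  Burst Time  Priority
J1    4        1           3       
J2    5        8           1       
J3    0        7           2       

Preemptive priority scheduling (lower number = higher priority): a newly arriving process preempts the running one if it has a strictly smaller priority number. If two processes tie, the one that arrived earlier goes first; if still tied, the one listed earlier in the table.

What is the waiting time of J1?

11

Timeline: | J3 0-5 | J2 5-13 | J3 13-15 | J1 15-16 |
Completion: J1=16  J2=13  J3=15
Turnaround (C−A): J1=12  J2=8  J3=15
Waiting(J1) = turnaround − burst = 12 − 1 = 11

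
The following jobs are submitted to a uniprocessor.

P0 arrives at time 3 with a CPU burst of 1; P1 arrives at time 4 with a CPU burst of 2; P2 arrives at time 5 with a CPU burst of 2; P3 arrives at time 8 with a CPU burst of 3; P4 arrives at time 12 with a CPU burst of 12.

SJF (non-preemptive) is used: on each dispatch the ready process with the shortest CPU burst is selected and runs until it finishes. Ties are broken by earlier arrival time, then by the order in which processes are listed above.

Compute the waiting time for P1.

Timeline: | idle 0-3 | P0 3-4 | P1 4-6 | P2 6-8 | P3 8-11 | idle 11-12 | P4 12-24 |
Completion: P0=4  P1=6  P2=8  P3=11  P4=24
Waiting(P1) = turnaround − burst = 2 − 2 = 0

0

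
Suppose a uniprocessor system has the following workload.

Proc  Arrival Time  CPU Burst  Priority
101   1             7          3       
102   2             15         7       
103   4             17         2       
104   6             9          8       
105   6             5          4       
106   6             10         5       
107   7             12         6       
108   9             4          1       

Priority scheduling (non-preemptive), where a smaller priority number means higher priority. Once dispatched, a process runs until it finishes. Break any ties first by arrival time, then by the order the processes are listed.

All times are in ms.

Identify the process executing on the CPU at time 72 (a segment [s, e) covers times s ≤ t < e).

Gantt: | idle 0-1 | 101 1-8 | 103 8-25 | 108 25-29 | 105 29-34 | 106 34-44 | 107 44-56 | 102 56-71 | 104 71-80 |
Completion: 101=8  102=71  103=25  104=80  105=34  106=44  107=56  108=29
Turnaround (C−A): 101=7  102=69  103=21  104=74  105=28  106=38  107=49  108=20

104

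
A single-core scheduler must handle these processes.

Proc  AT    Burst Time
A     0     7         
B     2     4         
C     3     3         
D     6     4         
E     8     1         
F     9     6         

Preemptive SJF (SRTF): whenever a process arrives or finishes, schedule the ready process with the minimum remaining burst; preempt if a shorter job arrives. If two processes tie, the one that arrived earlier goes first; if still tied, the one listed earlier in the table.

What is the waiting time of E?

Timeline: | A 0-2 | B 2-6 | C 6-9 | E 9-10 | D 10-14 | A 14-19 | F 19-25 |
Completion: A=19  B=6  C=9  D=14  E=10  F=25
Waiting(E) = turnaround − burst = 2 − 1 = 1

1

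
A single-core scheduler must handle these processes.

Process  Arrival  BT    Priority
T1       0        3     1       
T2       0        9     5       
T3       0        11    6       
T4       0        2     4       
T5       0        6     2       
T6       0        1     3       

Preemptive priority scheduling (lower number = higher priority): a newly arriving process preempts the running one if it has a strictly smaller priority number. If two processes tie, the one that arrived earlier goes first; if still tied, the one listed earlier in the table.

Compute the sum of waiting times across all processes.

55

Timeline: | T1 0-3 | T5 3-9 | T6 9-10 | T4 10-12 | T2 12-21 | T3 21-32 |
Completion: T1=3  T2=21  T3=32  T4=12  T5=9  T6=10
Turnaround (C−A): T1=3  T2=21  T3=32  T4=12  T5=9  T6=10
Waiting = turnaround − burst: T1=0, T2=12, T3=21, T4=10, T5=3, T6=9
Total waiting = 0 + 12 + 21 + 10 + 3 + 9 = 55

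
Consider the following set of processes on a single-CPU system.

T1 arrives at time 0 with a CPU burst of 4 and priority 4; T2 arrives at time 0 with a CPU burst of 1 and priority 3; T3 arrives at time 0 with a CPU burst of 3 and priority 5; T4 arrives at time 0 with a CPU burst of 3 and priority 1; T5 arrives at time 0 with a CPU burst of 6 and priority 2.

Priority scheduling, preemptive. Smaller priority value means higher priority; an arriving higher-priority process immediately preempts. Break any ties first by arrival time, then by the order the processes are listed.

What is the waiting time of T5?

Schedule: | T4 0-3 | T5 3-9 | T2 9-10 | T1 10-14 | T3 14-17 |
Completion: T1=14  T2=10  T3=17  T4=3  T5=9
Waiting(T5) = turnaround − burst = 9 − 6 = 3

3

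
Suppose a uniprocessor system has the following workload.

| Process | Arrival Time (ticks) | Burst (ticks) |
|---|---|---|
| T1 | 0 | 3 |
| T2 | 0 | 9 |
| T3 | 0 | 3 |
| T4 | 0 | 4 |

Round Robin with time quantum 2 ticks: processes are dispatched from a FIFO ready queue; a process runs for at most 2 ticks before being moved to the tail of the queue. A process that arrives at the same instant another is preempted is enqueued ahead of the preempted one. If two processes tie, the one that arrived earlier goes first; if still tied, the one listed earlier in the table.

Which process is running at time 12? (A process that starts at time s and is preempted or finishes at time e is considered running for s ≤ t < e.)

T4

Timeline: | T1 0-2 | T2 2-4 | T3 4-6 | T4 6-8 | T1 8-9 | T2 9-11 | T3 11-12 | T4 12-14 | T2 14-19 |
Completion: T1=9  T2=19  T3=12  T4=14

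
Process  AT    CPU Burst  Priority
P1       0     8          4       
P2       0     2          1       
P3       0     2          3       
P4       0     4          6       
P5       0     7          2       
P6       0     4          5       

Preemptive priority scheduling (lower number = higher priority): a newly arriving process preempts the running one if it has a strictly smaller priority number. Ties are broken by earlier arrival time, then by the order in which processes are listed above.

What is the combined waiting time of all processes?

64

Schedule: | P2 0-2 | P5 2-9 | P3 9-11 | P1 11-19 | P6 19-23 | P4 23-27 |
Completion: P1=19  P2=2  P3=11  P4=27  P5=9  P6=23
Waiting = turnaround − burst: P1=11, P2=0, P3=9, P4=23, P5=2, P6=19
Total waiting = 11 + 0 + 9 + 23 + 2 + 19 = 64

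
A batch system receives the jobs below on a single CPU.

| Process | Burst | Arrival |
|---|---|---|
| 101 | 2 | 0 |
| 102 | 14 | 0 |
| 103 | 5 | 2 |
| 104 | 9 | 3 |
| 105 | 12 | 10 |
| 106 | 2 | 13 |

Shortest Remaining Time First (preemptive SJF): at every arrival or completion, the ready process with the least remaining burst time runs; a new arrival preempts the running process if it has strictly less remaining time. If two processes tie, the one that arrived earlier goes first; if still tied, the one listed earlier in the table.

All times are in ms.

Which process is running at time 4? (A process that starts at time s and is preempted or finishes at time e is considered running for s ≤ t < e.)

Timeline: | 101 0-2 | 103 2-7 | 104 7-13 | 106 13-15 | 104 15-18 | 105 18-30 | 102 30-44 |
Completion: 101=2  102=44  103=7  104=18  105=30  106=15
Turnaround (C−A): 101=2  102=44  103=5  104=15  105=20  106=2

103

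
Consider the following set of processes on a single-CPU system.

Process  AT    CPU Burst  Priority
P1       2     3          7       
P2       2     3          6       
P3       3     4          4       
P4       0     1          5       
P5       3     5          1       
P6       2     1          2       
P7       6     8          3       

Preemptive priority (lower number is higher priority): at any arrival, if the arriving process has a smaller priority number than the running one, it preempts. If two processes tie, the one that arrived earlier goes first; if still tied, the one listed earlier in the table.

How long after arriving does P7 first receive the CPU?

2

Schedule: | P4 0-1 | idle 1-2 | P6 2-3 | P5 3-8 | P7 8-16 | P3 16-20 | P2 20-23 | P1 23-26 |
Completion: P1=26  P2=23  P3=20  P4=1  P5=8  P6=3  P7=16
Response(P7) = first start − arrival = 8 − 6 = 2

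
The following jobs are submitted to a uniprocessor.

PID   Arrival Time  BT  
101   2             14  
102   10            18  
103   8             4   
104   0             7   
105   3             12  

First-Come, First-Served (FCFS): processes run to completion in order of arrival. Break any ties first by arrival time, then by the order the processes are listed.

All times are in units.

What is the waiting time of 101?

Timeline: | 104 0-7 | 101 7-21 | 105 21-33 | 103 33-37 | 102 37-55 |
Completion: 101=21  102=55  103=37  104=7  105=33
Turnaround (C−A): 101=19  102=45  103=29  104=7  105=30
Waiting(101) = turnaround − burst = 19 − 14 = 5

5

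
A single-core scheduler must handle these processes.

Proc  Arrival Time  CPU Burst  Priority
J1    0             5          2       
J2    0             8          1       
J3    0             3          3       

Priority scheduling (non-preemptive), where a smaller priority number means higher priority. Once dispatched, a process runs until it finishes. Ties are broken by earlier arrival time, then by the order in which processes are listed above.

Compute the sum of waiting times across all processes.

Schedule: | J2 0-8 | J1 8-13 | J3 13-16 |
Completion: J1=13  J2=8  J3=16
Turnaround (C−A): J1=13  J2=8  J3=16
Waiting = turnaround − burst: J1=8, J2=0, J3=13
Total waiting = 8 + 0 + 13 = 21

21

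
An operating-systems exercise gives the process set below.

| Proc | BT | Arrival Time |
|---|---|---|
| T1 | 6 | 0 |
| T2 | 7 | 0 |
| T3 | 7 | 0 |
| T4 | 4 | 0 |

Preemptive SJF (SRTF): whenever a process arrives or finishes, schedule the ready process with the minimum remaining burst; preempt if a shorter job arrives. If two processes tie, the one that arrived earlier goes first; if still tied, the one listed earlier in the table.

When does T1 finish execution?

10

Gantt: | T4 0-4 | T1 4-10 | T2 10-17 | T3 17-24 |
Completion: T1=10  T2=17  T3=24  T4=4
Turnaround (C−A): T1=10  T2=17  T3=24  T4=4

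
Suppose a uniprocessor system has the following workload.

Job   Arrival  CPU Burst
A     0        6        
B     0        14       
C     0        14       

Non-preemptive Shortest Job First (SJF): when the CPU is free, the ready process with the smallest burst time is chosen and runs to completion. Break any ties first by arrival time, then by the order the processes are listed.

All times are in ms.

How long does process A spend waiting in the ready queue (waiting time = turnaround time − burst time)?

0

Schedule: | A 0-6 | B 6-20 | C 20-34 |
Completion: A=6  B=20  C=34
Turnaround (C−A): A=6  B=20  C=34
Waiting(A) = turnaround − burst = 6 − 6 = 0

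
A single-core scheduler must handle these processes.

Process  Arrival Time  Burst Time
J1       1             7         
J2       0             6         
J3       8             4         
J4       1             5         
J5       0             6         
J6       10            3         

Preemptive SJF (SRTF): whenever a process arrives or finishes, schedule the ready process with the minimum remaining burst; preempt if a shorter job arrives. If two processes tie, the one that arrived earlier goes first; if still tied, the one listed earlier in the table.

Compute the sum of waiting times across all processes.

53

Gantt: | J2 0-6 | J4 6-11 | J6 11-14 | J3 14-18 | J5 18-24 | J1 24-31 |
Completion: J1=31  J2=6  J3=18  J4=11  J5=24  J6=14
Waiting = turnaround − burst: J1=23, J2=0, J3=6, J4=5, J5=18, J6=1
Total waiting = 23 + 0 + 6 + 5 + 18 + 1 = 53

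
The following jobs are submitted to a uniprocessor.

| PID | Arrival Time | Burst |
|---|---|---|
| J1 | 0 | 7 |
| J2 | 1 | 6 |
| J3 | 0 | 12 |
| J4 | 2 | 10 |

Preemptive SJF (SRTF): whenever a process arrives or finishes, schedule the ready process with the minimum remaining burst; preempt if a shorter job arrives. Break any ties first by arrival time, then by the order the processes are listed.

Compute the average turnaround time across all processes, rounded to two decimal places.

Schedule: | J1 0-7 | J2 7-13 | J4 13-23 | J3 23-35 |
Completion: J1=7  J2=13  J3=35  J4=23
Turnaround (C−A): J1=7  J2=12  J3=35  J4=21
Turnaround times: J1=7, J2=12, J3=35, J4=21
Average turnaround = (7+12+35+21) / 4 = 75/4 = 18.75

18.75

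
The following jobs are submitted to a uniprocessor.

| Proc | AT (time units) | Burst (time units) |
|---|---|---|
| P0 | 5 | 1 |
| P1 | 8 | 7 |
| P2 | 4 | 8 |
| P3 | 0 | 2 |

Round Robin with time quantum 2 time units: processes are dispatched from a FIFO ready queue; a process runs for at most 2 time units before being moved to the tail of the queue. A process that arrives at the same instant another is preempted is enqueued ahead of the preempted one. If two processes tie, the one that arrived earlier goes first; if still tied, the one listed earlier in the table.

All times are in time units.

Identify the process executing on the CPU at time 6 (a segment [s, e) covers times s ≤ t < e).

Gantt: | P3 0-2 | idle 2-4 | P2 4-6 | P0 6-7 | P2 7-9 | P1 9-11 | P2 11-13 | P1 13-15 | P2 15-17 | P1 17-20 |
Completion: P0=7  P1=20  P2=17  P3=2

P0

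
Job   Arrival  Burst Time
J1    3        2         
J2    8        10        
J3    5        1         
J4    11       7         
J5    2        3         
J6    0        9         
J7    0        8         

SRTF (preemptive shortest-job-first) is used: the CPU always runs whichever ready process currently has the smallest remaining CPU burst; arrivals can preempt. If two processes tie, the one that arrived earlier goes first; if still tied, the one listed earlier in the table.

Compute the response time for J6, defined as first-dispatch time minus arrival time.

21

Timeline: | J7 0-2 | J5 2-5 | J3 5-6 | J1 6-8 | J7 8-14 | J4 14-21 | J6 21-30 | J2 30-40 |
Completion: J1=8  J2=40  J3=6  J4=21  J5=5  J6=30  J7=14
Turnaround (C−A): J1=5  J2=32  J3=1  J4=10  J5=3  J6=30  J7=14
Response(J6) = first start − arrival = 21 − 0 = 21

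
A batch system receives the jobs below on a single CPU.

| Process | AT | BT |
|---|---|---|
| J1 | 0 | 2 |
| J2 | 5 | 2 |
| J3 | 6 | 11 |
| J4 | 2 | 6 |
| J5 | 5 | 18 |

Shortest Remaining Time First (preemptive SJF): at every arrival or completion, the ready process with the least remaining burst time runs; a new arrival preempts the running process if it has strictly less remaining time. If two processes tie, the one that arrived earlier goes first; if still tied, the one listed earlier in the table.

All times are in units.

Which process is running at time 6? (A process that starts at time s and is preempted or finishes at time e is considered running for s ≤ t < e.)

J2

Timeline: | J1 0-2 | J4 2-5 | J2 5-7 | J4 7-10 | J3 10-21 | J5 21-39 |
Completion: J1=2  J2=7  J3=21  J4=10  J5=39
Turnaround (C−A): J1=2  J2=2  J3=15  J4=8  J5=34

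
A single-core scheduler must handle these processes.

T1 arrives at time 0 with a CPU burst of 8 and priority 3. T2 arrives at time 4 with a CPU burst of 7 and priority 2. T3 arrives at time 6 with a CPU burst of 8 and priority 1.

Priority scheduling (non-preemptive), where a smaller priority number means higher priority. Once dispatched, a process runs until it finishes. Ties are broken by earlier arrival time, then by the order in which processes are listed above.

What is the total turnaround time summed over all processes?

37

Gantt: | T1 0-8 | T3 8-16 | T2 16-23 |
Completion: T1=8  T2=23  T3=16
Turnaround (C−A): T1=8  T2=19  T3=10
Turnaround = completion − arrival: T1=8, T2=19, T3=10
Total turnaround = 8 + 19 + 10 = 37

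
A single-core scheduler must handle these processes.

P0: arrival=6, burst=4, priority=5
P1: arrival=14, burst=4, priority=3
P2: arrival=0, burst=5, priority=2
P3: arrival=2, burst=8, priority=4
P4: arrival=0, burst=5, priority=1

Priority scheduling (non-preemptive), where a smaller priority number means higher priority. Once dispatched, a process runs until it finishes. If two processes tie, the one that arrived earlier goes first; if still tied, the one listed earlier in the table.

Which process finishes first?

Schedule: | P4 0-5 | P2 5-10 | P3 10-18 | P1 18-22 | P0 22-26 |
Completion: P0=26  P1=22  P2=10  P3=18  P4=5
Turnaround (C−A): P0=20  P1=8  P2=10  P3=16  P4=5
Finish order: P4 → P2 → P3 → P1 → P0

P4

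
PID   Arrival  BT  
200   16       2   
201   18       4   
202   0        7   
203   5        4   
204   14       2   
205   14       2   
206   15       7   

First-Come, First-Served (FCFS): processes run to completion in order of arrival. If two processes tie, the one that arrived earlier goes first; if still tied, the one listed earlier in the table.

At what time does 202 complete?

7

Schedule: | 202 0-7 | 203 7-11 | idle 11-14 | 204 14-16 | 205 16-18 | 206 18-25 | 200 25-27 | 201 27-31 |
Completion: 200=27  201=31  202=7  203=11  204=16  205=18  206=25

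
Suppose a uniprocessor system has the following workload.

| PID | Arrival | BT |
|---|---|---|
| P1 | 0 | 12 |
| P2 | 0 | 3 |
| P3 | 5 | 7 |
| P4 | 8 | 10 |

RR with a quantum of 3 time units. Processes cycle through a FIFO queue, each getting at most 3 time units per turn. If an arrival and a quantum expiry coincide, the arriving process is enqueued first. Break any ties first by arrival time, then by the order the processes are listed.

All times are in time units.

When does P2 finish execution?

Schedule: | P1 0-3 | P2 3-6 | P1 6-9 | P3 9-12 | P4 12-15 | P1 15-18 | P3 18-21 | P4 21-24 | P1 24-27 | P3 27-28 | P4 28-32 |
Completion: P1=27  P2=6  P3=28  P4=32
Turnaround (C−A): P1=27  P2=6  P3=23  P4=24

6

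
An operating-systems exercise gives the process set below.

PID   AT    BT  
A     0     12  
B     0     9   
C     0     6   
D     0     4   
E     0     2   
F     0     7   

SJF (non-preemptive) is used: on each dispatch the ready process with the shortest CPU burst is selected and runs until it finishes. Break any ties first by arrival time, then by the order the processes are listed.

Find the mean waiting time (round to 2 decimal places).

11.17

Gantt: | E 0-2 | D 2-6 | C 6-12 | F 12-19 | B 19-28 | A 28-40 |
Completion: A=40  B=28  C=12  D=6  E=2  F=19
Waiting times: A=28, B=19, C=6, D=2, E=0, F=12
Average waiting = (28+19+6+2+0+12) / 6 = 67/6 = 11.17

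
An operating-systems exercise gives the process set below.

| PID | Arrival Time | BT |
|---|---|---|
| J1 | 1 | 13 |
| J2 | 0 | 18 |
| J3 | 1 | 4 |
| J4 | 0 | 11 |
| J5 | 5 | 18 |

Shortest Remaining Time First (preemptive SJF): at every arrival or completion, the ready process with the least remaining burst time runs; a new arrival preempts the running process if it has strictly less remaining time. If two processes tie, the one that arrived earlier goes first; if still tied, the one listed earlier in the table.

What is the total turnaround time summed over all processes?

151

Gantt: | J4 0-1 | J3 1-5 | J4 5-15 | J1 15-28 | J2 28-46 | J5 46-64 |
Completion: J1=28  J2=46  J3=5  J4=15  J5=64
Turnaround = completion − arrival: J1=27, J2=46, J3=4, J4=15, J5=59
Total turnaround = 27 + 46 + 4 + 15 + 59 = 151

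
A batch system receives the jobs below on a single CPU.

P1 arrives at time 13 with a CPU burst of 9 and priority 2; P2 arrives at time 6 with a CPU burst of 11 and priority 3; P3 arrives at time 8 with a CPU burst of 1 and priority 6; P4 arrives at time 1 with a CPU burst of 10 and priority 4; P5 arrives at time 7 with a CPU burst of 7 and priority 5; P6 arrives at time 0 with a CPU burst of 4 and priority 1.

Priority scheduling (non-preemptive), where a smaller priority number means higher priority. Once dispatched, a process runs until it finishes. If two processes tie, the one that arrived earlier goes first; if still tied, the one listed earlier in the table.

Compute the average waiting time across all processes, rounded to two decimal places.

13.50

Timeline: | P6 0-4 | P4 4-14 | P1 14-23 | P2 23-34 | P5 34-41 | P3 41-42 |
Completion: P1=23  P2=34  P3=42  P4=14  P5=41  P6=4
Waiting times: P1=1, P2=17, P3=33, P4=3, P5=27, P6=0
Average waiting = (1+17+33+3+27+0) / 6 = 81/6 = 13.50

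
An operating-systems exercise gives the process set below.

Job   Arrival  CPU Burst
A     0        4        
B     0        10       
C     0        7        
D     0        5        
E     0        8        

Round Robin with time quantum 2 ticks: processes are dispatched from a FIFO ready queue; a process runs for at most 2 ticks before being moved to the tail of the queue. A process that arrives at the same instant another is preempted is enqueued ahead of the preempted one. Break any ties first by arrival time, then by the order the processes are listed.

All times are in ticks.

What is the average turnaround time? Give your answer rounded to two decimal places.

26.60

Gantt: | A 0-2 | B 2-4 | C 4-6 | D 6-8 | E 8-10 | A 10-12 | B 12-14 | C 14-16 | D 16-18 | E 18-20 | B 20-22 | C 22-24 | D 24-25 | E 25-27 | B 27-29 | C 29-30 | E 30-32 | B 32-34 |
Completion: A=12  B=34  C=30  D=25  E=32
Turnaround times: A=12, B=34, C=30, D=25, E=32
Average turnaround = (12+34+30+25+32) / 5 = 133/5 = 26.60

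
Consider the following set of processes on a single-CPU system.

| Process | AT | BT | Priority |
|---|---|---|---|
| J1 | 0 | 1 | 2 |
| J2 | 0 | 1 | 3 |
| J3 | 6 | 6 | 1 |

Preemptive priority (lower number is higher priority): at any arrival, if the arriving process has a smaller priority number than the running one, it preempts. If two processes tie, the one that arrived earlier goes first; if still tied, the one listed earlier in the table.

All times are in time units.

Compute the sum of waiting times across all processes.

1

Gantt: | J1 0-1 | J2 1-2 | idle 2-6 | J3 6-12 |
Completion: J1=1  J2=2  J3=12
Waiting = turnaround − burst: J1=0, J2=1, J3=0
Total waiting = 0 + 1 + 0 = 1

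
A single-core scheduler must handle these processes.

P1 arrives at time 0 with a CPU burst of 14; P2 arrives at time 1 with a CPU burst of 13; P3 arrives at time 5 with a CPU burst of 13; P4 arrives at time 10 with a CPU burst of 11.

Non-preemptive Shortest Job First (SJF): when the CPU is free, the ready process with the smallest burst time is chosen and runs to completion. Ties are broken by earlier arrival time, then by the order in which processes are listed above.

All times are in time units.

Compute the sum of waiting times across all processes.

61

Schedule: | P1 0-14 | P4 14-25 | P2 25-38 | P3 38-51 |
Completion: P1=14  P2=38  P3=51  P4=25
Turnaround (C−A): P1=14  P2=37  P3=46  P4=15
Waiting = turnaround − burst: P1=0, P2=24, P3=33, P4=4
Total waiting = 0 + 24 + 33 + 4 = 61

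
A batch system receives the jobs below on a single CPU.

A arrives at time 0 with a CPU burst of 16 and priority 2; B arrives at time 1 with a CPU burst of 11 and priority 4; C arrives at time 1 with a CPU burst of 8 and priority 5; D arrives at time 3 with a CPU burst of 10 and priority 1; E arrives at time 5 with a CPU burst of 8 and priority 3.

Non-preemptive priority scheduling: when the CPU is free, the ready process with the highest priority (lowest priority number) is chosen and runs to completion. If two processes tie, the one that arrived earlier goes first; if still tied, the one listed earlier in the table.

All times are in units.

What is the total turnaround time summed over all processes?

Schedule: | A 0-16 | D 16-26 | E 26-34 | B 34-45 | C 45-53 |
Completion: A=16  B=45  C=53  D=26  E=34
Turnaround (C−A): A=16  B=44  C=52  D=23  E=29
Turnaround = completion − arrival: A=16, B=44, C=52, D=23, E=29
Total turnaround = 16 + 44 + 52 + 23 + 29 = 164

164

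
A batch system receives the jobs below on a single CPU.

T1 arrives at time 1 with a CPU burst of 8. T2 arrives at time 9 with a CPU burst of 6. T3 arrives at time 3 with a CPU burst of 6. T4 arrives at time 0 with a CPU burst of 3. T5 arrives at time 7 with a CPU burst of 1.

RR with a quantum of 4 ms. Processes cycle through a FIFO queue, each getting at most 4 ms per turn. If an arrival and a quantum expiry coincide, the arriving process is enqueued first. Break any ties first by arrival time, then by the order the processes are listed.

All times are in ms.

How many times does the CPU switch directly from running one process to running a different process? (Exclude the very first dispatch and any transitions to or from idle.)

Timeline: | T4 0-3 | T1 3-7 | T3 7-11 | T5 11-12 | T1 12-16 | T2 16-20 | T3 20-22 | T2 22-24 |
Completion: T1=16  T2=24  T3=22  T4=3  T5=12
Turnaround (C−A): T1=15  T2=15  T3=19  T4=3  T5=5

7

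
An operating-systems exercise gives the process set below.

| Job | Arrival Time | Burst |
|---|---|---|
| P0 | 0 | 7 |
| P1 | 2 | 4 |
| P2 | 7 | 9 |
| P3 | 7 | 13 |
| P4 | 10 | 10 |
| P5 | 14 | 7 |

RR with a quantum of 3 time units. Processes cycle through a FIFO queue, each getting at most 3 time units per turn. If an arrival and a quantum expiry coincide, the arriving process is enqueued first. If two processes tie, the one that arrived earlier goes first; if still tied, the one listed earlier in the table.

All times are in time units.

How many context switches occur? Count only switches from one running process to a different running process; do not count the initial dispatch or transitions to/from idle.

19

Schedule: | P0 0-3 | P1 3-6 | P0 6-9 | P1 9-10 | P2 10-13 | P3 13-16 | P0 16-17 | P4 17-20 | P2 20-23 | P5 23-26 | P3 26-29 | P4 29-32 | P2 32-35 | P5 35-38 | P3 38-41 | P4 41-44 | P5 44-45 | P3 45-48 | P4 48-49 | P3 49-50 |
Completion: P0=17  P1=10  P2=35  P3=50  P4=49  P5=45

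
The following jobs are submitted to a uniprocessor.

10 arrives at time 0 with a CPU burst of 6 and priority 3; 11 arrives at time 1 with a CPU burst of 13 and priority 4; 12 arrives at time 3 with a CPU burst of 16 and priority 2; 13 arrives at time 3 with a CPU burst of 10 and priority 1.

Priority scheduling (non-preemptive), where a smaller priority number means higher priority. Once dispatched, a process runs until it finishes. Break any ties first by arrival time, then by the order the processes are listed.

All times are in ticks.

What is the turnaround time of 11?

Timeline: | 10 0-6 | 13 6-16 | 12 16-32 | 11 32-45 |
Completion: 10=6  11=45  12=32  13=16
Turnaround(11) = completion − arrival = 45 − 1 = 44

44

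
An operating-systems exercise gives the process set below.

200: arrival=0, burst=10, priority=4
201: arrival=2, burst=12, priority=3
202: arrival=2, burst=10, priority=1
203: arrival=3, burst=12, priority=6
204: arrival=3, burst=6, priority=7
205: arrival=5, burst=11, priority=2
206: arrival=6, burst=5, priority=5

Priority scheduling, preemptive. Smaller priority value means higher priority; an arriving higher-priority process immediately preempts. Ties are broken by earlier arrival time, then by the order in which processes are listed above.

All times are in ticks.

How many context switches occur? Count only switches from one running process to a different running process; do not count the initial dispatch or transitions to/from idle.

7

Schedule: | 200 0-2 | 202 2-12 | 205 12-23 | 201 23-35 | 200 35-43 | 206 43-48 | 203 48-60 | 204 60-66 |
Completion: 200=43  201=35  202=12  203=60  204=66  205=23  206=48
Turnaround (C−A): 200=43  201=33  202=10  203=57  204=63  205=18  206=42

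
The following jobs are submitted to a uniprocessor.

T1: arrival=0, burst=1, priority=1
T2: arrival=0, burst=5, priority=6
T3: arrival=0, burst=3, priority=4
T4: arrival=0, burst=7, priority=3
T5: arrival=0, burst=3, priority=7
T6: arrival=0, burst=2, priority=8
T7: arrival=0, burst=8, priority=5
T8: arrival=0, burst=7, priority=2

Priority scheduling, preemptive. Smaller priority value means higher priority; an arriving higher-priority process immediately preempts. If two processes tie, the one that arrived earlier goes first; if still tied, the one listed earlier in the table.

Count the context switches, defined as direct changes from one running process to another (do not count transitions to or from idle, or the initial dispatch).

7

Schedule: | T1 0-1 | T8 1-8 | T4 8-15 | T3 15-18 | T7 18-26 | T2 26-31 | T5 31-34 | T6 34-36 |
Completion: T1=1  T2=31  T3=18  T4=15  T5=34  T6=36  T7=26  T8=8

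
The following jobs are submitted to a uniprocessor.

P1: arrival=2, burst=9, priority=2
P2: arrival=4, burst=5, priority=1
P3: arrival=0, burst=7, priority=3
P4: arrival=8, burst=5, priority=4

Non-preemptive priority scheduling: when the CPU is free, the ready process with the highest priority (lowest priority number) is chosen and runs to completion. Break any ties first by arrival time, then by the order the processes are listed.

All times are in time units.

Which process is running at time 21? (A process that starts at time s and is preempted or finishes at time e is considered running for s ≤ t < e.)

Gantt: | P3 0-7 | P2 7-12 | P1 12-21 | P4 21-26 |
Completion: P1=21  P2=12  P3=7  P4=26
Turnaround (C−A): P1=19  P2=8  P3=7  P4=18

P4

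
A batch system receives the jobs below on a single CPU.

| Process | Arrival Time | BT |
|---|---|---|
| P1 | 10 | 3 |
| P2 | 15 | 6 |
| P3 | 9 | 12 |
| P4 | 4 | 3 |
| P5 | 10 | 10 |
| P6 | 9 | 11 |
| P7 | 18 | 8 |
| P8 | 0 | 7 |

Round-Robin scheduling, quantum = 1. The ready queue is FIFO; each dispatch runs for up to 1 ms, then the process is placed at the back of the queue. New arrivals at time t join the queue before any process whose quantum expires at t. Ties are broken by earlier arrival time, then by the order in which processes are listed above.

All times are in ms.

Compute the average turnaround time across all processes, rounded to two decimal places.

Gantt: | P8 0-4 | P4 4-5 | P8 5-6 | P4 6-7 | P8 7-8 | P4 8-9 | P8 9-10 | P3 10-11 | P6 11-12 | P1 12-13 | P5 13-14 | P3 14-15 | P6 15-16 | P1 16-17 | P5 17-18 | P2 18-19 | P3 19-20 | P6 20-21 | P1 21-22 | P7 22-23 | P5 23-24 | P2 24-25 | P3 25-26 | P6 26-27 | P7 27-28 | P5 28-29 | P2 29-30 | P3 30-31 | P6 31-32 | P7 32-33 | P5 33-34 | P2 34-35 | P3 35-36 | P6 36-37 | P7 37-38 | P5 38-39 | P2 39-40 | P3 40-41 | P6 41-42 | P7 42-43 | P5 43-44 | P2 44-45 | P3 45-46 | P6 46-47 | P7 47-48 | P5 48-49 | P3 49-50 | P6 50-51 | P7 51-52 | P5 52-53 | P3 53-54 | P6 54-55 | P7 55-56 | P5 56-57 | P3 57-58 | P6 58-59 | P3 59-60 |
Completion: P1=22  P2=45  P3=60  P4=9  P5=57  P6=59  P7=56  P8=10
Turnaround times: P1=12, P2=30, P3=51, P4=5, P5=47, P6=50, P7=38, P8=10
Average turnaround = (12+30+51+5+47+50+38+10) / 8 = 243/8 = 30.38

30.38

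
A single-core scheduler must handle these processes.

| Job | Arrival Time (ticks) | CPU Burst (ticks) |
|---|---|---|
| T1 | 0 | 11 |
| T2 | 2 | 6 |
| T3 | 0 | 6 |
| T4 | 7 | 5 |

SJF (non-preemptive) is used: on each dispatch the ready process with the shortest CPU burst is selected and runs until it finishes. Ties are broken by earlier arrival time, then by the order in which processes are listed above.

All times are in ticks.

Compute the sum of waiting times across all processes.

Gantt: | T3 0-6 | T2 6-12 | T4 12-17 | T1 17-28 |
Completion: T1=28  T2=12  T3=6  T4=17
Turnaround (C−A): T1=28  T2=10  T3=6  T4=10
Waiting = turnaround − burst: T1=17, T2=4, T3=0, T4=5
Total waiting = 17 + 4 + 0 + 5 = 26

26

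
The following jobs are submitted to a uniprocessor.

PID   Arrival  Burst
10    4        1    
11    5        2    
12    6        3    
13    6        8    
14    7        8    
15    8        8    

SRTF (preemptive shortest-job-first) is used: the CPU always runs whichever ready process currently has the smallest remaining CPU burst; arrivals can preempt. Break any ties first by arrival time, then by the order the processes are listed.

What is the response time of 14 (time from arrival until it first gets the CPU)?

11

Schedule: | idle 0-4 | 10 4-5 | 11 5-7 | 12 7-10 | 13 10-18 | 14 18-26 | 15 26-34 |
Completion: 10=5  11=7  12=10  13=18  14=26  15=34
Response(14) = first start − arrival = 18 − 7 = 11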